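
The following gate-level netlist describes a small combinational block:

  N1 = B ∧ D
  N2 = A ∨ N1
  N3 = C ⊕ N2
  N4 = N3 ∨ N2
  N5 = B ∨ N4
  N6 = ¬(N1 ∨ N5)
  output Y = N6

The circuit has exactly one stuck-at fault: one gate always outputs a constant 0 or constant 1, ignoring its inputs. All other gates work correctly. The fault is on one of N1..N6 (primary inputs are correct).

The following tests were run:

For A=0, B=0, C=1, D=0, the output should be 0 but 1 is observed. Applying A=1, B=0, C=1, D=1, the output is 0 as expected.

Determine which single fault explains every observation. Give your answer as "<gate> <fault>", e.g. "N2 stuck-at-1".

N3 stuck-at-0

Fault-free values for test 1 (A=0, B=0, C=1, D=0): N1=0, N2=0, N3=1, N4=1, N5=1, N6=0, giving Y=0. Observed 1.
Test 1: faults giving observed 1 are {N3 stuck-at-0, N4 stuck-at-0, N5 stuck-at-0, N6 stuck-at-1}.
Test 2 (A=1, B=0, C=1, D=1): fault-free N1=0, N2=1, N3=0, N4=1, N5=1, N6=0 → 0; observed 0. Eliminates N4 stuck-at-0, N5 stuck-at-0, N6 stuck-at-1.
Only N3 stuck-at-0 is consistent with every test.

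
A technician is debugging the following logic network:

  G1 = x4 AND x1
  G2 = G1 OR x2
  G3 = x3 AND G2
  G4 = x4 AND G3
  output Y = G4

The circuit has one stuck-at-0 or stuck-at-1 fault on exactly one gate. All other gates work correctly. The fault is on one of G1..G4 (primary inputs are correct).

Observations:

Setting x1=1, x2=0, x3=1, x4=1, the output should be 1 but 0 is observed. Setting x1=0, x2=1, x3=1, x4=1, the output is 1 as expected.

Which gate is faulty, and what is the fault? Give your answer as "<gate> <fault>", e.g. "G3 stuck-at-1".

G1 stuck-at-0

Fault-free values for test 1 (x1=1, x2=0, x3=1, x4=1): G1=1, G2=1, G3=1, G4=1, giving Y=1. Observed 0.
Test 1: faults giving observed 0 are {G1 stuck-at-0, G2 stuck-at-0, G3 stuck-at-0, G4 stuck-at-0}.
Test 2 (x1=0, x2=1, x3=1, x4=1): fault-free G1=0, G2=1, G3=1, G4=1 → 1; observed 1. Eliminates G2 stuck-at-0, G3 stuck-at-0, G4 stuck-at-0.
Only G1 stuck-at-0 is consistent with every test.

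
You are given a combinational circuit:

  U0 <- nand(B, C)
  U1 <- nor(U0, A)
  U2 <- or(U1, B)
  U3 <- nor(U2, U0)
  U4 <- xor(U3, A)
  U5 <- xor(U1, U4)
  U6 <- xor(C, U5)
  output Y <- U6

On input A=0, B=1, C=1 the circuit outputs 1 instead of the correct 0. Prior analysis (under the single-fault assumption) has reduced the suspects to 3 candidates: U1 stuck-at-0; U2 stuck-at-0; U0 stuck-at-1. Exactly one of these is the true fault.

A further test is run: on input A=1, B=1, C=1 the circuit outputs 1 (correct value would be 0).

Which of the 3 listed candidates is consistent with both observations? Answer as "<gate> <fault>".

Evaluate each candidate on input A=1, B=1, C=1:
  U1 stuck-at-0: U0=0, U1=0 [stuck-at-0], U2=1, U3=0, U4=1, U5=1, U6=0 → 0 — eliminated
  U2 stuck-at-0: U0=0, U1=0, U2=0 [stuck-at-0], U3=1, U4=0, U5=0, U6=1 → 1 — matches
  U0 stuck-at-1: U0=1 [stuck-at-1], U1=0, U2=1, U3=0, U4=1, U5=1, U6=0 → 0 — eliminated
Only U2 stuck-at-0 reproduces the observed 1.

U2 stuck-at-0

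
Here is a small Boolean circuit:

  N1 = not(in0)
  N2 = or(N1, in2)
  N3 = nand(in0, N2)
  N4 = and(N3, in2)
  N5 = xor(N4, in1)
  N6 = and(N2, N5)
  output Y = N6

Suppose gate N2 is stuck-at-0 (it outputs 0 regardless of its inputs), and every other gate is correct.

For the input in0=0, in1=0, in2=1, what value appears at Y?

0

Propagate with N2 forced: N1=1, N2=0 [stuck-at-0], N3=1, N4=1, N5=1, N6=0.
So Y = 0. (Without the fault it would be 1.)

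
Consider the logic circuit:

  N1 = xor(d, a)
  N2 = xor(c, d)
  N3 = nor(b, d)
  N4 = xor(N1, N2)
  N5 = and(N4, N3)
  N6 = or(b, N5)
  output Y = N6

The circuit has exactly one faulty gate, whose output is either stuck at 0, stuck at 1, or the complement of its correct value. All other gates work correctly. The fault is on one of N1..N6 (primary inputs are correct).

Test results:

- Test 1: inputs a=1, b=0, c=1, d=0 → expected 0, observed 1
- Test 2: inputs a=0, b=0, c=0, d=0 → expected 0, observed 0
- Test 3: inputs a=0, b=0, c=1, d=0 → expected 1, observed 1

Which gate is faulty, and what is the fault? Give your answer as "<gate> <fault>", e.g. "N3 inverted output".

Fault-free values for test 1 (a=1, b=0, c=1, d=0): N1=1, N2=1, N3=1, N4=0, N5=0, N6=0, giving Y=0. Observed 1.
Test 1: faults giving observed 1 are {N1 stuck-at-0, N1 inverted output, N2 stuck-at-0, N2 inverted output, N4 stuck-at-1, N4 inverted output, N5 stuck-at-1, N5 inverted output, N6 stuck-at-1, N6 inverted output}.
Test 2 (a=0, b=0, c=0, d=0): fault-free N1=0, N2=0, N3=1, N4=0, N5=0, N6=0 → 0; observed 0. Eliminates N1 inverted output, N2 inverted output, N4 stuck-at-1, N4 inverted output, N5 stuck-at-1, N5 inverted output, N6 stuck-at-1, N6 inverted output.
Test 3 (a=0, b=0, c=1, d=0): fault-free N1=0, N2=1, N3=1, N4=1, N5=1, N6=1 → 1; observed 1. Eliminates N2 stuck-at-0.
Only N1 stuck-at-0 is consistent with every test.

N1 stuck-at-0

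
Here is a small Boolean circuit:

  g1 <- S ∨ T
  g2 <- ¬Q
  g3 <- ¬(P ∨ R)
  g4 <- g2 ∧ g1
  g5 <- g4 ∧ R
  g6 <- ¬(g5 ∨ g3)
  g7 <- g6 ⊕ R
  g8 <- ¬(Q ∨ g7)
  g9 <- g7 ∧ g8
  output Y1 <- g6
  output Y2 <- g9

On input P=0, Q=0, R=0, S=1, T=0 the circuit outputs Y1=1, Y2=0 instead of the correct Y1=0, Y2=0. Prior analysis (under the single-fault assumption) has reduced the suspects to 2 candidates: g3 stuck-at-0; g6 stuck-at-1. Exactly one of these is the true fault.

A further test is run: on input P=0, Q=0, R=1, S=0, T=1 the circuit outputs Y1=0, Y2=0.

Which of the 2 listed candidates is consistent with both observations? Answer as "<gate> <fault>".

g3 stuck-at-0

Evaluate each candidate on input P=0, Q=0, R=1, S=0, T=1:
  g3 stuck-at-0: g1=1, g2=1, g3=0 [stuck-at-0], g4=1, g5=1, g6=0, g7=1, g8=0, g9=0 → Y1=0, Y2=0 — matches
  g6 stuck-at-1: g1=1, g2=1, g3=0, g4=1, g5=1, g6=1 [stuck-at-1], g7=0, g8=1, g9=0 → Y1=1, Y2=0 — eliminated
Only g3 stuck-at-0 reproduces the observed Y1=0, Y2=0.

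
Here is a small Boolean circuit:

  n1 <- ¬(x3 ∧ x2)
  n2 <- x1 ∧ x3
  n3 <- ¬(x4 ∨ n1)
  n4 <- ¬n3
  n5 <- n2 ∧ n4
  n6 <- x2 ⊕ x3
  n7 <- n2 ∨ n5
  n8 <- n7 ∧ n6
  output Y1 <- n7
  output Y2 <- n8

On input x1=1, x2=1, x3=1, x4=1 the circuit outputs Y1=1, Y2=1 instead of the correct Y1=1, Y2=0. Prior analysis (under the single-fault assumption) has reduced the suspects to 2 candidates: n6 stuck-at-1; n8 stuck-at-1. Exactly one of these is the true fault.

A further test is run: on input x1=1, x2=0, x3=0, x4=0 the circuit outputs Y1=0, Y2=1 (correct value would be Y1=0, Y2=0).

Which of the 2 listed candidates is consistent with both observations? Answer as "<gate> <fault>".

Evaluate each candidate on input x1=1, x2=0, x3=0, x4=0:
  n6 stuck-at-1: n1=1, n2=0, n3=0, n4=1, n5=0, n6=1 [stuck-at-1], n7=0, n8=0 → Y1=0, Y2=0 — eliminated
  n8 stuck-at-1: n1=1, n2=0, n3=0, n4=1, n5=0, n6=0, n7=0, n8=1 [stuck-at-1] → Y1=0, Y2=1 — matches
Only n8 stuck-at-1 reproduces the observed Y1=0, Y2=1.

n8 stuck-at-1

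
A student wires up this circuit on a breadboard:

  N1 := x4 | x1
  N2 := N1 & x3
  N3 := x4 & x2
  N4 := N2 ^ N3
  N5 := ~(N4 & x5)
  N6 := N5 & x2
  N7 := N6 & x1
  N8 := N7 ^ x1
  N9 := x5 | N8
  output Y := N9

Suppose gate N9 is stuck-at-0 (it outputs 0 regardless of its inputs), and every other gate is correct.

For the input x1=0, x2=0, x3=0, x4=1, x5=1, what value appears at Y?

0

Propagate with N9 forced: N1=1, N2=0, N3=0, N4=0, N5=1, N6=0, N7=0, N8=0, N9=0 [stuck-at-0].
So Y = 0. (Without the fault it would be 1.)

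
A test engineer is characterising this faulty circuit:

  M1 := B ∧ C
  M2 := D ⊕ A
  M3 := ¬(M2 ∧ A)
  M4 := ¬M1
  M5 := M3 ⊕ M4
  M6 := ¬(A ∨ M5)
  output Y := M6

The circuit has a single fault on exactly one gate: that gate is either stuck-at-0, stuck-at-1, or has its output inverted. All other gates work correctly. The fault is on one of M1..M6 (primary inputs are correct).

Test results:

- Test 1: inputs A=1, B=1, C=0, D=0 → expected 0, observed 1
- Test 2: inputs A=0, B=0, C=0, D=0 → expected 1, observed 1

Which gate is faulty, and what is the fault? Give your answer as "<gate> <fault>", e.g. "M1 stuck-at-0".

Fault-free values for test 1 (A=1, B=1, C=0, D=0): M1=0, M2=1, M3=0, M4=1, M5=1, M6=0, giving Y=0. Observed 1.
Test 1: faults giving observed 1 are {M6 stuck-at-1, M6 inverted output}.
Test 2 (A=0, B=0, C=0, D=0): fault-free M1=0, M2=0, M3=1, M4=1, M5=0, M6=1 → 1; observed 1. Eliminates M6 inverted output.
Only M6 stuck-at-1 is consistent with every test.

M6 stuck-at-1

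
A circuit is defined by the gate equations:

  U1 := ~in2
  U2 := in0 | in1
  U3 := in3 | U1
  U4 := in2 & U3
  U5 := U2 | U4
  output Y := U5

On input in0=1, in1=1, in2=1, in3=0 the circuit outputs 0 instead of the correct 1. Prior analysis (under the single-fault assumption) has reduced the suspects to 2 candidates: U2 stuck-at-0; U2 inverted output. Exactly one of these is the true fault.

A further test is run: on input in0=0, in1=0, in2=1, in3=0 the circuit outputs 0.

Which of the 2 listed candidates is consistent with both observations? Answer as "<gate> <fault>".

Evaluate each candidate on input in0=0, in1=0, in2=1, in3=0:
  U2 stuck-at-0: U1=0, U2=0 [stuck-at-0], U3=0, U4=0, U5=0 → 0 — matches
  U2 inverted output: U1=0, U2=1 [inverted output], U3=0, U4=0, U5=1 → 1 — eliminated
Only U2 stuck-at-0 reproduces the observed 0.

U2 stuck-at-0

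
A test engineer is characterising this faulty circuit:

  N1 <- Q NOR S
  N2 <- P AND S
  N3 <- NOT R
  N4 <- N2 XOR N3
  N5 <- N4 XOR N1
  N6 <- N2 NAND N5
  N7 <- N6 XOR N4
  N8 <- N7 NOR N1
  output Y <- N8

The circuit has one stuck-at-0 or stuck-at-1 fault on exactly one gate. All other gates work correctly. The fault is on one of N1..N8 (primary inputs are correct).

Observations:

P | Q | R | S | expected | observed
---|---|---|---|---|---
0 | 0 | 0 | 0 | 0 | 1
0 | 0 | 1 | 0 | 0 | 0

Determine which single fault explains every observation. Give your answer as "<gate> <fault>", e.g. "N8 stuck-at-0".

Fault-free values for test 1 (P=0, Q=0, R=0, S=0): N1=1, N2=0, N3=1, N4=1, N5=0, N6=1, N7=0, N8=0, giving Y=0. Observed 1.
Test 1: faults giving observed 1 are {N1 stuck-at-0, N8 stuck-at-1}.
Test 2 (P=0, Q=0, R=1, S=0): fault-free N1=1, N2=0, N3=0, N4=0, N5=1, N6=1, N7=1, N8=0 → 0; observed 0. Eliminates N8 stuck-at-1.
Only N1 stuck-at-0 is consistent with every test.

N1 stuck-at-0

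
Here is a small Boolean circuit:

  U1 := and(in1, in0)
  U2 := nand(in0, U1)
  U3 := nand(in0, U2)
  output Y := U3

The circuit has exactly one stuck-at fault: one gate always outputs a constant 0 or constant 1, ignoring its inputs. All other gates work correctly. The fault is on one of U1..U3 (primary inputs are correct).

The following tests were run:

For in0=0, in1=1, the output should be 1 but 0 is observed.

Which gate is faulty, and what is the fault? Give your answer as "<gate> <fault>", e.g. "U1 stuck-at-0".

Fault-free values for test 1 (in0=0, in1=1): U1=0, U2=1, U3=1, giving Y=1. Observed 0.
Test 1: faults giving observed 0 are {U3 stuck-at-0}.
Only U3 stuck-at-0 is consistent with every test.

U3 stuck-at-0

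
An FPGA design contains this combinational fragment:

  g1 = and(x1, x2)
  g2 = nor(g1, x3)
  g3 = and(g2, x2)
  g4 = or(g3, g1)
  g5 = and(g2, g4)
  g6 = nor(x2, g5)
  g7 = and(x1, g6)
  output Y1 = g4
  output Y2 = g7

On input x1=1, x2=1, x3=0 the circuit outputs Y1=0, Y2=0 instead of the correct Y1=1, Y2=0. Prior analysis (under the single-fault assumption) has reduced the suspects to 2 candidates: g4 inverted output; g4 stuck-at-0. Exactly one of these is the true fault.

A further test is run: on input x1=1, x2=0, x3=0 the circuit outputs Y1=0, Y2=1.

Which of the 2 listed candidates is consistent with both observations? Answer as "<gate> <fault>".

g4 stuck-at-0

Evaluate each candidate on input x1=1, x2=0, x3=0:
  g4 inverted output: g1=0, g2=1, g3=0, g4=1 [inverted output], g5=1, g6=0, g7=0 → Y1=1, Y2=0 — eliminated
  g4 stuck-at-0: g1=0, g2=1, g3=0, g4=0 [stuck-at-0], g5=0, g6=1, g7=1 → Y1=0, Y2=1 — matches
Only g4 stuck-at-0 reproduces the observed Y1=0, Y2=1.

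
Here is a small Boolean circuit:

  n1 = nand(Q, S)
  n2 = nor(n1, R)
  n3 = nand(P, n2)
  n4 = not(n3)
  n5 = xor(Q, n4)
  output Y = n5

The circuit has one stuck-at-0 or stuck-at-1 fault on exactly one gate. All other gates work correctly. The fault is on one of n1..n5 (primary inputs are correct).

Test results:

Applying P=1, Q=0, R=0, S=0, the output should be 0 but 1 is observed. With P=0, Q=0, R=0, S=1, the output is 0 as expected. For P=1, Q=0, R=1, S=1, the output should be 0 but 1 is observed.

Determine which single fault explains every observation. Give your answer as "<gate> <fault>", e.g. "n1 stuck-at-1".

n2 stuck-at-1

Fault-free values for test 1 (P=1, Q=0, R=0, S=0): n1=1, n2=0, n3=1, n4=0, n5=0, giving Y=0. Observed 1.
Test 1: faults giving observed 1 are {n1 stuck-at-0, n2 stuck-at-1, n3 stuck-at-0, n4 stuck-at-1, n5 stuck-at-1}.
Test 2 (P=0, Q=0, R=0, S=1): fault-free n1=1, n2=0, n3=1, n4=0, n5=0 → 0; observed 0. Eliminates n3 stuck-at-0, n4 stuck-at-1, n5 stuck-at-1.
Test 3 (P=1, Q=0, R=1, S=1): fault-free n1=1, n2=0, n3=1, n4=0, n5=0 → 0; observed 1. Eliminates n1 stuck-at-0.
Only n2 stuck-at-1 is consistent with every test.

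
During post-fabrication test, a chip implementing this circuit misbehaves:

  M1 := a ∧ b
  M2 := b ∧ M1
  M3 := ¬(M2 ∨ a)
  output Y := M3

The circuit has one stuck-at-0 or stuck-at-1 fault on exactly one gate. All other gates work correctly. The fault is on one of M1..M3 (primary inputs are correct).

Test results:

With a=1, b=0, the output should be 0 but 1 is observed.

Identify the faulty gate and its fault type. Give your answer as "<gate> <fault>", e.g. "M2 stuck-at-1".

Fault-free values for test 1 (a=1, b=0): M1=0, M2=0, M3=0, giving Y=0. Observed 1.
Test 1: faults giving observed 1 are {M3 stuck-at-1}.
Only M3 stuck-at-1 is consistent with every test.

M3 stuck-at-1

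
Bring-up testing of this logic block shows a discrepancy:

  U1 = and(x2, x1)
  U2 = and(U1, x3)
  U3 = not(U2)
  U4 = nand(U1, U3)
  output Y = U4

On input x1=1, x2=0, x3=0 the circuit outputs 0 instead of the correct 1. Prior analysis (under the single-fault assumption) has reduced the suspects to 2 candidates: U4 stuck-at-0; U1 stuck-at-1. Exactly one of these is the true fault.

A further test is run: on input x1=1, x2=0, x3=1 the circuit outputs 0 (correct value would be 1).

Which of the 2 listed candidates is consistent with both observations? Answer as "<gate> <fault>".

Evaluate each candidate on input x1=1, x2=0, x3=1:
  U4 stuck-at-0: U1=0, U2=0, U3=1, U4=0 [stuck-at-0] → 0 — matches
  U1 stuck-at-1: U1=1 [stuck-at-1], U2=1, U3=0, U4=1 → 1 — eliminated
Only U4 stuck-at-0 reproduces the observed 0.

U4 stuck-at-0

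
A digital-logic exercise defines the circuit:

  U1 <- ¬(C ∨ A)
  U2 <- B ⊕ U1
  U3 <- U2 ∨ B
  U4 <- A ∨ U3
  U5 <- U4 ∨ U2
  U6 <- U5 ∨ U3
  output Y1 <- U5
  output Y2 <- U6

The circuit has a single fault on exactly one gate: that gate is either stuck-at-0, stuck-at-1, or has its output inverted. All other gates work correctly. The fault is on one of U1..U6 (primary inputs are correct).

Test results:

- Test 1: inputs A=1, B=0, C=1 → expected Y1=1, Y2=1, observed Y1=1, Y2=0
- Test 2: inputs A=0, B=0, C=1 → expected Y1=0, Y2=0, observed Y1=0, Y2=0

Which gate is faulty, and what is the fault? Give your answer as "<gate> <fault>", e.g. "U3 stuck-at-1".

Fault-free values for test 1 (A=1, B=0, C=1): U1=0, U2=0, U3=0, U4=1, U5=1, U6=1, giving Y1=1, Y2=1. Observed Y1=1, Y2=0.
Test 1: faults giving observed Y1=1, Y2=0 are {U6 stuck-at-0, U6 inverted output}.
Test 2 (A=0, B=0, C=1): fault-free U1=0, U2=0, U3=0, U4=0, U5=0, U6=0 → Y1=0, Y2=0; observed Y1=0, Y2=0. Eliminates U6 inverted output.
Only U6 stuck-at-0 is consistent with every test.

U6 stuck-at-0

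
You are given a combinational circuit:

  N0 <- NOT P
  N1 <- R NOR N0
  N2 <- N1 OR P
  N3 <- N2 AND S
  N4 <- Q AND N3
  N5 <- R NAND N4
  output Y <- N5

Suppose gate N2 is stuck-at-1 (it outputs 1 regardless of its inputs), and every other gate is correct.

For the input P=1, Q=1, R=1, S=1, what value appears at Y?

0

Propagate with N2 forced: N0=0, N1=0, N2=1 [stuck-at-1], N3=1, N4=1, N5=0.
So Y = 0. (Same as the fault-free value — the fault is masked on this input.)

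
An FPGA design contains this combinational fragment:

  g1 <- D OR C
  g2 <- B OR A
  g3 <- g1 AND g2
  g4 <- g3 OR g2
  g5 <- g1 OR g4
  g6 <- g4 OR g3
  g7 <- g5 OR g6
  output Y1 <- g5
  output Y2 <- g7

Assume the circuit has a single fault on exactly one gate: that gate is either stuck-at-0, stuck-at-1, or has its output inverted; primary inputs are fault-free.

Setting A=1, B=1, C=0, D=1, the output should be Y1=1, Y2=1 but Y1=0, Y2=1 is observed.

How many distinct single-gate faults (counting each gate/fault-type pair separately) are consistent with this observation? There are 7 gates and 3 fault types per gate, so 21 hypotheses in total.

Fault-free: g1=1, g2=1, g3=1, g4=1, g5=1, g6=1, g7=1 → Y1=1, Y2=1. Observed Y1=0, Y2=1.
  g1: none of the 3 fault types match ✗
  g2: none of the 3 fault types match ✗
  g3: none of the 3 fault types match ✗
  g4: none of the 3 fault types match ✗
  g5: stuck-at-0, inverted output ✓; others ✗
  g6: none of the 3 fault types match ✗
  g7: none of the 3 fault types match ✗
Consistent faults: {g5 stuck-at-0, g5 inverted output} — 2 in all.

2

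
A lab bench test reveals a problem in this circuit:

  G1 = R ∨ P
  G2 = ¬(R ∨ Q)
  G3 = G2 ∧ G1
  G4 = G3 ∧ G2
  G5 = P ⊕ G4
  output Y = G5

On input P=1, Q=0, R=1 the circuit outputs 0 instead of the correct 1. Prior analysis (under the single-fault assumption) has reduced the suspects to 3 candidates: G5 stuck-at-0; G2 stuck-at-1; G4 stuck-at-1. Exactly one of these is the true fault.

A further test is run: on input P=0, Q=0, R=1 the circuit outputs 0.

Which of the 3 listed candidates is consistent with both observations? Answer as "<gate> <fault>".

Evaluate each candidate on input P=0, Q=0, R=1:
  G5 stuck-at-0: G1=1, G2=0, G3=0, G4=0, G5=0 [stuck-at-0] → 0 — matches
  G2 stuck-at-1: G1=1, G2=1 [stuck-at-1], G3=1, G4=1, G5=1 → 1 — eliminated
  G4 stuck-at-1: G1=1, G2=0, G3=0, G4=1 [stuck-at-1], G5=1 → 1 — eliminated
Only G5 stuck-at-0 reproduces the observed 0.

G5 stuck-at-0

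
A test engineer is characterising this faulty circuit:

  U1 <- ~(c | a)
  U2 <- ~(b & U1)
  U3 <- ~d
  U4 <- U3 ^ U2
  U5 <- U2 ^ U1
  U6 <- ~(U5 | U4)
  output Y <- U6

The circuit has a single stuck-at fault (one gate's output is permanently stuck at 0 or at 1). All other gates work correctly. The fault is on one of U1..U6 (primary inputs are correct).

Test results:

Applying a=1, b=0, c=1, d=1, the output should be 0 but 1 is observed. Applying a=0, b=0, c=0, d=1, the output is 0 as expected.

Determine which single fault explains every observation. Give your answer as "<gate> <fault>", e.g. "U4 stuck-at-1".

Fault-free values for test 1 (a=1, b=0, c=1, d=1): U1=0, U2=1, U3=0, U4=1, U5=1, U6=0, giving Y=0. Observed 1.
Test 1: faults giving observed 1 are {U2 stuck-at-0, U6 stuck-at-1}.
Test 2 (a=0, b=0, c=0, d=1): fault-free U1=1, U2=1, U3=0, U4=1, U5=0, U6=0 → 0; observed 0. Eliminates U6 stuck-at-1.
Only U2 stuck-at-0 is consistent with every test.

U2 stuck-at-0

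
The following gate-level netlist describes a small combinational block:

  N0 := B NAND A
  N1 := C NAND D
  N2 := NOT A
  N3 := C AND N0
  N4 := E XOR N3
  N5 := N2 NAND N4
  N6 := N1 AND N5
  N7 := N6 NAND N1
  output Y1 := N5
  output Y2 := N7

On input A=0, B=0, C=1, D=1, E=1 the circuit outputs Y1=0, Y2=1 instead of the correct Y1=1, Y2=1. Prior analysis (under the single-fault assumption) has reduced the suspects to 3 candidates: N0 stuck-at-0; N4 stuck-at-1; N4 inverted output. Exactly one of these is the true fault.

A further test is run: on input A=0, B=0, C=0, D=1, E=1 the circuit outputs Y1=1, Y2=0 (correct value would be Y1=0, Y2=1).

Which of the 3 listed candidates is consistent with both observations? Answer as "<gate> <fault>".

N4 inverted output

Evaluate each candidate on input A=0, B=0, C=0, D=1, E=1:
  N0 stuck-at-0: N0=0 [stuck-at-0], N1=1, N2=1, N3=0, N4=1, N5=0, N6=0, N7=1 → Y1=0, Y2=1 — eliminated
  N4 stuck-at-1: N0=1, N1=1, N2=1, N3=0, N4=1 [stuck-at-1], N5=0, N6=0, N7=1 → Y1=0, Y2=1 — eliminated
  N4 inverted output: N0=1, N1=1, N2=1, N3=0, N4=0 [inverted output], N5=1, N6=1, N7=0 → Y1=1, Y2=0 — matches
Only N4 inverted output reproduces the observed Y1=1, Y2=0.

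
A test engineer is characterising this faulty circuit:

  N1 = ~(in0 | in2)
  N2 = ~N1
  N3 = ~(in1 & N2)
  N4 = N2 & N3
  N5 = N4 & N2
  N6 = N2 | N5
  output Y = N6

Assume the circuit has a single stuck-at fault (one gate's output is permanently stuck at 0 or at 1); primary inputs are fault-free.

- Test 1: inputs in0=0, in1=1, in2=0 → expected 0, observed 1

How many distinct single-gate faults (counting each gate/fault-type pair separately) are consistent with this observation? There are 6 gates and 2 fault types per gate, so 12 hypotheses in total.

4

Fault-free: N1=1, N2=0, N3=1, N4=0, N5=0, N6=0 → 0. Observed 1.
  N1 stuck-at-0: output 1 ✓
  N1 stuck-at-1: output 0 ✗
  N2 stuck-at-0: output 0 ✗
  N2 stuck-at-1: output 1 ✓
  N3 stuck-at-0: output 0 ✗
  N3 stuck-at-1: output 0 ✗
  N4 stuck-at-0: output 0 ✗
  N4 stuck-at-1: output 0 ✗
  N5 stuck-at-0: output 0 ✗
  N5 stuck-at-1: output 1 ✓
  N6 stuck-at-0: output 0 ✗
  N6 stuck-at-1: output 1 ✓
Consistent faults: {N1 stuck-at-0, N2 stuck-at-1, N5 stuck-at-1, N6 stuck-at-1} — 4 in all.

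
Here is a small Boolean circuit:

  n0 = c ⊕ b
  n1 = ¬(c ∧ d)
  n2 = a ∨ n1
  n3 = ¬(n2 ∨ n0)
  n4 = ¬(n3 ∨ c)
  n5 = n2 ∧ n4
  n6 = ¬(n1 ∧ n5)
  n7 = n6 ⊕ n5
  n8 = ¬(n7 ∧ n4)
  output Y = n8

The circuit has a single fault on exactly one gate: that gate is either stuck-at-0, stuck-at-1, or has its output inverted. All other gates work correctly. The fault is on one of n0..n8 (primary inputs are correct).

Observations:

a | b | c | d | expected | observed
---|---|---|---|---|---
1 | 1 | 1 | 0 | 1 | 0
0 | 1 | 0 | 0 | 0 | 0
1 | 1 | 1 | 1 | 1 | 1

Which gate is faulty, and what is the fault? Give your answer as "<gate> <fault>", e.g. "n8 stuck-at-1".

n4 stuck-at-1

Fault-free values for test 1 (a=1, b=1, c=1, d=0): n0=0, n1=1, n2=1, n3=0, n4=0, n5=0, n6=1, n7=1, n8=1, giving Y=1. Observed 0.
Test 1: faults giving observed 0 are {n4 stuck-at-1, n4 inverted output, n8 stuck-at-0, n8 inverted output}.
Test 2 (a=0, b=1, c=0, d=0): fault-free n0=1, n1=1, n2=1, n3=0, n4=1, n5=1, n6=0, n7=1, n8=0 → 0; observed 0. Eliminates n4 inverted output, n8 inverted output.
Test 3 (a=1, b=1, c=1, d=1): fault-free n0=0, n1=0, n2=1, n3=0, n4=0, n5=0, n6=1, n7=1, n8=1 → 1; observed 1. Eliminates n8 stuck-at-0.
Only n4 stuck-at-1 is consistent with every test.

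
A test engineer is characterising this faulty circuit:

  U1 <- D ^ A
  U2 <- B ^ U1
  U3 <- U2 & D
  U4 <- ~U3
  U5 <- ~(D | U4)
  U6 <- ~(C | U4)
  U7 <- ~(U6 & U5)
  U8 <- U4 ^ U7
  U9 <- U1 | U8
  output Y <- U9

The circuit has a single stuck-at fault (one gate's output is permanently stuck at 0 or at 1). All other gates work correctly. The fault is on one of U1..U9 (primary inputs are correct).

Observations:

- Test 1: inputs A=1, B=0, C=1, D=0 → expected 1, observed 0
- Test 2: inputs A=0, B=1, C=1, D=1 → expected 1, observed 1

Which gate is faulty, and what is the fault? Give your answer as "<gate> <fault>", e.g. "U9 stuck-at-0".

U1 stuck-at-0

Fault-free values for test 1 (A=1, B=0, C=1, D=0): U1=1, U2=1, U3=0, U4=1, U5=0, U6=0, U7=1, U8=0, U9=1, giving Y=1. Observed 0.
Test 1: faults giving observed 0 are {U1 stuck-at-0, U9 stuck-at-0}.
Test 2 (A=0, B=1, C=1, D=1): fault-free U1=1, U2=0, U3=0, U4=1, U5=0, U6=0, U7=1, U8=0, U9=1 → 1; observed 1. Eliminates U9 stuck-at-0.
Only U1 stuck-at-0 is consistent with every test.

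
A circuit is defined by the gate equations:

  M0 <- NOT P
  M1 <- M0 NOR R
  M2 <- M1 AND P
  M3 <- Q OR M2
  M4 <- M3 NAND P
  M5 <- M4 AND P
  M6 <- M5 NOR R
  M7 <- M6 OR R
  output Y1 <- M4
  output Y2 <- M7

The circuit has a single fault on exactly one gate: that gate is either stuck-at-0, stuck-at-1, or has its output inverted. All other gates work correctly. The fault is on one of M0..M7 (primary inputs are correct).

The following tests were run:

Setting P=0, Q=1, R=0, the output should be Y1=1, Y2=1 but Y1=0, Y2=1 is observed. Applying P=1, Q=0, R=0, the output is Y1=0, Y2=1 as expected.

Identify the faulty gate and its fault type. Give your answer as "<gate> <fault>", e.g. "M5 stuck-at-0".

Fault-free values for test 1 (P=0, Q=1, R=0): M0=1, M1=0, M2=0, M3=1, M4=1, M5=0, M6=1, M7=1, giving Y1=1, Y2=1. Observed Y1=0, Y2=1.
Test 1: faults giving observed Y1=0, Y2=1 are {M4 stuck-at-0, M4 inverted output}.
Test 2 (P=1, Q=0, R=0): fault-free M0=0, M1=1, M2=1, M3=1, M4=0, M5=0, M6=1, M7=1 → Y1=0, Y2=1; observed Y1=0, Y2=1. Eliminates M4 inverted output.
Only M4 stuck-at-0 is consistent with every test.

M4 stuck-at-0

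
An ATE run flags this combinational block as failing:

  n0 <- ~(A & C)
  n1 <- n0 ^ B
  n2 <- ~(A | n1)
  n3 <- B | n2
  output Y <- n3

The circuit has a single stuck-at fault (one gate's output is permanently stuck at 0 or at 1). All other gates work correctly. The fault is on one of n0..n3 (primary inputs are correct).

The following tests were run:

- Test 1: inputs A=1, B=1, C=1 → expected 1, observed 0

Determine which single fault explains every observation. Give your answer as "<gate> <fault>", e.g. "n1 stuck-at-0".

n3 stuck-at-0

Fault-free values for test 1 (A=1, B=1, C=1): n0=0, n1=1, n2=0, n3=1, giving Y=1. Observed 0.
Test 1: faults giving observed 0 are {n3 stuck-at-0}.
Only n3 stuck-at-0 is consistent with every test.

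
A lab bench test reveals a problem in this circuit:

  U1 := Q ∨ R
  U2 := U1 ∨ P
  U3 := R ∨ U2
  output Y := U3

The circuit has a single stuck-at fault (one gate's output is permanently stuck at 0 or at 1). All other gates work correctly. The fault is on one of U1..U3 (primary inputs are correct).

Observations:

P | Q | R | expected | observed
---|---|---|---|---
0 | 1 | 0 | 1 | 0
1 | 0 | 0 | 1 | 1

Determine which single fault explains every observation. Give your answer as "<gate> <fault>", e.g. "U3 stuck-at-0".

Fault-free values for test 1 (P=0, Q=1, R=0): U1=1, U2=1, U3=1, giving Y=1. Observed 0.
Test 1: faults giving observed 0 are {U1 stuck-at-0, U2 stuck-at-0, U3 stuck-at-0}.
Test 2 (P=1, Q=0, R=0): fault-free U1=0, U2=1, U3=1 → 1; observed 1. Eliminates U2 stuck-at-0, U3 stuck-at-0.
Only U1 stuck-at-0 is consistent with every test.

U1 stuck-at-0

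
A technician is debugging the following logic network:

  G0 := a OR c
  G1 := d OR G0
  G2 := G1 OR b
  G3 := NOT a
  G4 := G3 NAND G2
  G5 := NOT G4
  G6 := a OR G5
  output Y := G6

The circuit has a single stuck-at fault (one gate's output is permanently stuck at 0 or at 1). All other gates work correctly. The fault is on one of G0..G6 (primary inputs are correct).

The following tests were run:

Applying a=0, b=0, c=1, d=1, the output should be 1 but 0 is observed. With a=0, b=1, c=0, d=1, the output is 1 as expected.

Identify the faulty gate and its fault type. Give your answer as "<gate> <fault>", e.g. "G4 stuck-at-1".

Fault-free values for test 1 (a=0, b=0, c=1, d=1): G0=1, G1=1, G2=1, G3=1, G4=0, G5=1, G6=1, giving Y=1. Observed 0.
Test 1: faults giving observed 0 are {G1 stuck-at-0, G2 stuck-at-0, G3 stuck-at-0, G4 stuck-at-1, G5 stuck-at-0, G6 stuck-at-0}.
Test 2 (a=0, b=1, c=0, d=1): fault-free G0=0, G1=1, G2=1, G3=1, G4=0, G5=1, G6=1 → 1; observed 1. Eliminates G2 stuck-at-0, G3 stuck-at-0, G4 stuck-at-1, G5 stuck-at-0, G6 stuck-at-0.
Only G1 stuck-at-0 is consistent with every test.

G1 stuck-at-0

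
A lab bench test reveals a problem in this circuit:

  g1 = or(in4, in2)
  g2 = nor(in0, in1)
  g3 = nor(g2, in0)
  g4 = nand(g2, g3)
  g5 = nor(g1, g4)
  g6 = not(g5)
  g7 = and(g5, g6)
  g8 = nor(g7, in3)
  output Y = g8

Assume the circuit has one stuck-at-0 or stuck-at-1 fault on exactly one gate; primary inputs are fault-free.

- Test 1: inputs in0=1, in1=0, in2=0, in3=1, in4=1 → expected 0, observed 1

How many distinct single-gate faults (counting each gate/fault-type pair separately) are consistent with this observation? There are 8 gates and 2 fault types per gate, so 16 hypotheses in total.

Fault-free: g1=1, g2=0, g3=0, g4=1, g5=0, g6=1, g7=0, g8=0 → 0. Observed 1.
  g1: none of the 2 fault types match ✗
  g2: none of the 2 fault types match ✗
  g3: none of the 2 fault types match ✗
  g4: none of the 2 fault types match ✗
  g5: none of the 2 fault types match ✗
  g6: none of the 2 fault types match ✗
  g7: none of the 2 fault types match ✗
  g8: stuck-at-1 ✓; others ✗
Consistent faults: {g8 stuck-at-1} — 1 in all.

1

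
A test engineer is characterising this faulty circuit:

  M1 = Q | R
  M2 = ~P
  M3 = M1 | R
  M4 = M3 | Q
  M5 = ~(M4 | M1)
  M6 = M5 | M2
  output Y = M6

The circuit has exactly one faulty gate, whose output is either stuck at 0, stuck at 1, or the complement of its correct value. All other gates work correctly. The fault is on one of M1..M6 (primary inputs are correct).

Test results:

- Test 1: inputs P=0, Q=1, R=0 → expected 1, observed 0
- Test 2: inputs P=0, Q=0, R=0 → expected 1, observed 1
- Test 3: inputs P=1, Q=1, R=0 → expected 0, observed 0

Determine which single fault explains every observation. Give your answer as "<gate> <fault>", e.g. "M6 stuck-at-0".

Fault-free values for test 1 (P=0, Q=1, R=0): M1=1, M2=1, M3=1, M4=1, M5=0, M6=1, giving Y=1. Observed 0.
Test 1: faults giving observed 0 are {M2 stuck-at-0, M2 inverted output, M6 stuck-at-0, M6 inverted output}.
Test 2 (P=0, Q=0, R=0): fault-free M1=0, M2=1, M3=0, M4=0, M5=1, M6=1 → 1; observed 1. Eliminates M6 stuck-at-0, M6 inverted output.
Test 3 (P=1, Q=1, R=0): fault-free M1=1, M2=0, M3=1, M4=1, M5=0, M6=0 → 0; observed 0. Eliminates M2 inverted output.
Only M2 stuck-at-0 is consistent with every test.

M2 stuck-at-0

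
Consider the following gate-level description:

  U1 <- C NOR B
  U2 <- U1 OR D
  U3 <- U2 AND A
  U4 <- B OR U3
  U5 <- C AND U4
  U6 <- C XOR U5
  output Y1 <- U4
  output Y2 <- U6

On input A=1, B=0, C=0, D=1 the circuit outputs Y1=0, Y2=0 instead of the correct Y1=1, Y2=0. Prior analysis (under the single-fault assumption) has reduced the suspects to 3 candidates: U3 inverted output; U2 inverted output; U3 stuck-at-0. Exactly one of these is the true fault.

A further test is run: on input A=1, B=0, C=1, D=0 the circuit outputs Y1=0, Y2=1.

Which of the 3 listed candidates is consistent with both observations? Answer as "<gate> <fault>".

U3 stuck-at-0

Evaluate each candidate on input A=1, B=0, C=1, D=0:
  U3 inverted output: U1=0, U2=0, U3=1 [inverted output], U4=1, U5=1, U6=0 → Y1=1, Y2=0 — eliminated
  U2 inverted output: U1=0, U2=1 [inverted output], U3=1, U4=1, U5=1, U6=0 → Y1=1, Y2=0 — eliminated
  U3 stuck-at-0: U1=0, U2=0, U3=0 [stuck-at-0], U4=0, U5=0, U6=1 → Y1=0, Y2=1 — matches
Only U3 stuck-at-0 reproduces the observed Y1=0, Y2=1.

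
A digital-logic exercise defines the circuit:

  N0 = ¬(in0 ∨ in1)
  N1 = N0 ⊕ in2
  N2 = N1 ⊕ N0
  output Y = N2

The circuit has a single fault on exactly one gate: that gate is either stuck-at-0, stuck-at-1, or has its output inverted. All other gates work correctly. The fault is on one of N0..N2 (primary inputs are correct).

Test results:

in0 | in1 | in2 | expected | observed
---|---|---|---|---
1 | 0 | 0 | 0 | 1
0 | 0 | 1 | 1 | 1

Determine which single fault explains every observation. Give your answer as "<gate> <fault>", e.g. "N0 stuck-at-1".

Fault-free values for test 1 (in0=1, in1=0, in2=0): N0=0, N1=0, N2=0, giving Y=0. Observed 1.
Test 1: faults giving observed 1 are {N1 stuck-at-1, N1 inverted output, N2 stuck-at-1, N2 inverted output}.
Test 2 (in0=0, in1=0, in2=1): fault-free N0=1, N1=0, N2=1 → 1; observed 1. Eliminates N1 stuck-at-1, N1 inverted output, N2 inverted output.
Only N2 stuck-at-1 is consistent with every test.

N2 stuck-at-1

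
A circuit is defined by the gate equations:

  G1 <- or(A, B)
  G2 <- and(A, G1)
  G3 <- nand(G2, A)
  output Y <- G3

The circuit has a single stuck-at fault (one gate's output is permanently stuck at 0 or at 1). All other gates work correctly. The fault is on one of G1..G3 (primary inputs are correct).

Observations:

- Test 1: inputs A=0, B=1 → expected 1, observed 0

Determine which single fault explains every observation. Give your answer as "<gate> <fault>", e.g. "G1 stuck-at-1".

Fault-free values for test 1 (A=0, B=1): G1=1, G2=0, G3=1, giving Y=1. Observed 0.
Test 1: faults giving observed 0 are {G3 stuck-at-0}.
Only G3 stuck-at-0 is consistent with every test.

G3 stuck-at-0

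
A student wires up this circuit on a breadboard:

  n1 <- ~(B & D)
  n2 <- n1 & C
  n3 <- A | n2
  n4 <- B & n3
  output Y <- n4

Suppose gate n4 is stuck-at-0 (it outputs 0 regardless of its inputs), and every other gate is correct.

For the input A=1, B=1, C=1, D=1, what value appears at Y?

Propagate with n4 forced: n1=0, n2=0, n3=1, n4=0 [stuck-at-0].
So Y = 0. (Without the fault it would be 1.)

0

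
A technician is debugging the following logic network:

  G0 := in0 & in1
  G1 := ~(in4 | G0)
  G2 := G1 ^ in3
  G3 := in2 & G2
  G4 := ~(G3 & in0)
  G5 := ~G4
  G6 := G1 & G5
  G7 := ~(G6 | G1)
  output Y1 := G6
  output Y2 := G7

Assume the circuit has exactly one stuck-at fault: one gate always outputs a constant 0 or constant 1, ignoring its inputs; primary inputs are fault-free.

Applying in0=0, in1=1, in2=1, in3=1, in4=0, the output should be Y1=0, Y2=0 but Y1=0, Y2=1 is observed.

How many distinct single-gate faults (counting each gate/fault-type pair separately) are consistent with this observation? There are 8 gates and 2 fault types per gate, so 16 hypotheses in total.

Fault-free: G0=0, G1=1, G2=0, G3=0, G4=1, G5=0, G6=0, G7=0 → Y1=0, Y2=0. Observed Y1=0, Y2=1.
  G0: stuck-at-1 ✓; others ✗
  G1: stuck-at-0 ✓; others ✗
  G2: none of the 2 fault types match ✗
  G3: none of the 2 fault types match ✗
  G4: none of the 2 fault types match ✗
  G5: none of the 2 fault types match ✗
  G6: none of the 2 fault types match ✗
  G7: stuck-at-1 ✓; others ✗
Consistent faults: {G0 stuck-at-1, G1 stuck-at-0, G7 stuck-at-1} — 3 in all.

3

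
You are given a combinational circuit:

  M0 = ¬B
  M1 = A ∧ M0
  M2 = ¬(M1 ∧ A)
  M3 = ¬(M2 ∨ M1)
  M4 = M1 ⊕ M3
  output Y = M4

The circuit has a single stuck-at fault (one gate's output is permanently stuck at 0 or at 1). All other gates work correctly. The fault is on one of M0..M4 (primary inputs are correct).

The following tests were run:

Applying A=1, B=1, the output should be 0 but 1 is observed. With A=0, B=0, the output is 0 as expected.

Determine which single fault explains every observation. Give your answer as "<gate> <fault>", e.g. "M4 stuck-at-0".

Fault-free values for test 1 (A=1, B=1): M0=0, M1=0, M2=1, M3=0, M4=0, giving Y=0. Observed 1.
Test 1: faults giving observed 1 are {M0 stuck-at-1, M1 stuck-at-1, M2 stuck-at-0, M3 stuck-at-1, M4 stuck-at-1}.
Test 2 (A=0, B=0): fault-free M0=1, M1=0, M2=1, M3=0, M4=0 → 0; observed 0. Eliminates M1 stuck-at-1, M2 stuck-at-0, M3 stuck-at-1, M4 stuck-at-1.
Only M0 stuck-at-1 is consistent with every test.

M0 stuck-at-1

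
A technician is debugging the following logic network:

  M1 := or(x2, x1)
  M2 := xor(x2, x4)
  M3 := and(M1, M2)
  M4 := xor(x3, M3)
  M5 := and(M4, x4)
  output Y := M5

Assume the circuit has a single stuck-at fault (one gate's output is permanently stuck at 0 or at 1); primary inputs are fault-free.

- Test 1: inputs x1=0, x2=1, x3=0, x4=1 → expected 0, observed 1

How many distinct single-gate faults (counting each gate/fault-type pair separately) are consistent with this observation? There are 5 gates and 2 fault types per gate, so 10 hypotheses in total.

Fault-free: M1=1, M2=0, M3=0, M4=0, M5=0 → 0. Observed 1.
  M1 stuck-at-0: output 0 ✗
  M1 stuck-at-1: output 0 ✗
  M2 stuck-at-0: output 0 ✗
  M2 stuck-at-1: output 1 ✓
  M3 stuck-at-0: output 0 ✗
  M3 stuck-at-1: output 1 ✓
  M4 stuck-at-0: output 0 ✗
  M4 stuck-at-1: output 1 ✓
  M5 stuck-at-0: output 0 ✗
  M5 stuck-at-1: output 1 ✓
Consistent faults: {M2 stuck-at-1, M3 stuck-at-1, M4 stuck-at-1, M5 stuck-at-1} — 4 in all.

4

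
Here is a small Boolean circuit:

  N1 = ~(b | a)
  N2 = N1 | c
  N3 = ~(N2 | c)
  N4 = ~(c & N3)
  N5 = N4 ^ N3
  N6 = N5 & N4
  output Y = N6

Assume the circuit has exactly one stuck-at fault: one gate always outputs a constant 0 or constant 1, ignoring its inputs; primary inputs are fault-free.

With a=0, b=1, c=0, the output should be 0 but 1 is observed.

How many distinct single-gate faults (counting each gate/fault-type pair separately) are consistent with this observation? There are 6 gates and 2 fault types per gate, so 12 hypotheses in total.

5

Fault-free: N1=0, N2=0, N3=1, N4=1, N5=0, N6=0 → 0. Observed 1.
  N1 stuck-at-0: output 0 ✗
  N1 stuck-at-1: output 1 ✓
  N2 stuck-at-0: output 0 ✗
  N2 stuck-at-1: output 1 ✓
  N3 stuck-at-0: output 1 ✓
  N3 stuck-at-1: output 0 ✗
  N4 stuck-at-0: output 0 ✗
  N4 stuck-at-1: output 0 ✗
  N5 stuck-at-0: output 0 ✗
  N5 stuck-at-1: output 1 ✓
  N6 stuck-at-0: output 0 ✗
  N6 stuck-at-1: output 1 ✓
Consistent faults: {N1 stuck-at-1, N2 stuck-at-1, N3 stuck-at-0, N5 stuck-at-1, N6 stuck-at-1} — 5 in all.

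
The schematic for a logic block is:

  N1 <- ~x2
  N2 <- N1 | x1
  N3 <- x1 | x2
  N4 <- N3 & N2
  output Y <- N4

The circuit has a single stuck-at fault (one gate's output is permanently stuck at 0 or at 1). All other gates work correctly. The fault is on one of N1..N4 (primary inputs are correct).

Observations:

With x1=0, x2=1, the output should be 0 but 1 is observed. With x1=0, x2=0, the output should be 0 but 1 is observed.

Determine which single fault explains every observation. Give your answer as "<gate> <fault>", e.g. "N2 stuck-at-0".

Fault-free values for test 1 (x1=0, x2=1): N1=0, N2=0, N3=1, N4=0, giving Y=0. Observed 1.
Test 1: faults giving observed 1 are {N1 stuck-at-1, N2 stuck-at-1, N4 stuck-at-1}.
Test 2 (x1=0, x2=0): fault-free N1=1, N2=1, N3=0, N4=0 → 0; observed 1. Eliminates N1 stuck-at-1, N2 stuck-at-1.
Only N4 stuck-at-1 is consistent with every test.

N4 stuck-at-1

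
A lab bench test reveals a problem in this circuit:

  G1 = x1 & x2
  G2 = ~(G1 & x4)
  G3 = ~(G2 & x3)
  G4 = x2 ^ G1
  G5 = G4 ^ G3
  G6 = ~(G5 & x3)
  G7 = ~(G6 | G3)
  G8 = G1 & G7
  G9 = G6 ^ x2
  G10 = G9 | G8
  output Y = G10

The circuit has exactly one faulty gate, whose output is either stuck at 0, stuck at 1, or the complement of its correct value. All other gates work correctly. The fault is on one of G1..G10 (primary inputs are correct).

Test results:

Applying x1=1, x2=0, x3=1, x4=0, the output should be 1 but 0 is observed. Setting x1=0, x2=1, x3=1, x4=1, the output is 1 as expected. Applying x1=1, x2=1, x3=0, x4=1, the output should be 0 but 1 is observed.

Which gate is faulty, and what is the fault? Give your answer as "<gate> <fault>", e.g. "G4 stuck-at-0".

Fault-free values for test 1 (x1=1, x2=0, x3=1, x4=0): G1=0, G2=1, G3=0, G4=0, G5=0, G6=1, G7=0, G8=0, G9=1, G10=1, giving Y=1. Observed 0.
Test 1: faults giving observed 0 are {G2 stuck-at-0, G2 inverted output, G3 stuck-at-1, G3 inverted output, G4 stuck-at-1, G4 inverted output, G5 stuck-at-1, G5 inverted output, G6 stuck-at-0, G6 inverted output, G9 stuck-at-0, G9 inverted output, G10 stuck-at-0, G10 inverted output}.
Test 2 (x1=0, x2=1, x3=1, x4=1): fault-free G1=0, G2=1, G3=0, G4=1, G5=1, G6=0, G7=1, G8=0, G9=1, G10=1 → 1; observed 1. Eliminates G2 stuck-at-0, G2 inverted output, G3 stuck-at-1, G3 inverted output, G4 inverted output, G5 inverted output, G6 inverted output, G9 stuck-at-0, G9 inverted output, G10 stuck-at-0, G10 inverted output.
Test 3 (x1=1, x2=1, x3=0, x4=1): fault-free G1=1, G2=0, G3=1, G4=0, G5=1, G6=1, G7=0, G8=0, G9=0, G10=0 → 0; observed 1. Eliminates G4 stuck-at-1, G5 stuck-at-1.
Only G6 stuck-at-0 is consistent with every test.

G6 stuck-at-0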